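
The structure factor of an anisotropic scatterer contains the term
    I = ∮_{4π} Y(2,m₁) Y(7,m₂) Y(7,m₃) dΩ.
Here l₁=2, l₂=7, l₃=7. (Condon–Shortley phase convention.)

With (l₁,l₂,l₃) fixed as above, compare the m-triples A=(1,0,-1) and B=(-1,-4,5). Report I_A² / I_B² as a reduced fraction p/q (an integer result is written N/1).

Shared (l₁,l₂,l₃)=(2,7,7): N and (l;000)² cancel in I_A²/I_B².
A: Δ = 2!·2!·12!/17! = 1/185640; Racah Σ t=0..1: t=0:+1/1209600 t=1:−1/1036800 = -1/7257600; ⇒ 3j(2 7 7; 1 0 -1)² = 1/2210, sgn -1
B: Δ = 2!·2!·12!/17! = 1/185640; Racah Σ t=1..2: t=1:−1/14515200 t=2:+1/79833600 = -1/17740800; ⇒ 3j(2 7 7; -1 -4 5)² = 729/30940, sgn -1
I_A²/I_B² = (1/2210)/(729/30940) = 14/729

14/729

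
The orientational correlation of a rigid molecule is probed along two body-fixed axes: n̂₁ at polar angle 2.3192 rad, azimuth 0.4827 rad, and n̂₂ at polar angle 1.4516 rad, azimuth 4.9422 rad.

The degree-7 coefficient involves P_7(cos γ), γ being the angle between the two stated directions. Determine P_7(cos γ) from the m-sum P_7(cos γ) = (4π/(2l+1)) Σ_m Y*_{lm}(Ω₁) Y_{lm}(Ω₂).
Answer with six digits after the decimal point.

0.269372

Addition theorem: P_7(cos γ) = (4π/15) Σ_m Y*_{lm}(Ω₁) Y_{lm}(Ω₂), m = −7…7:
  m=-7: (-0.055139-0.013336i) × (-0.475385+0.018017i) = +0.026452+0.005346i  (running Σ = +0.026452+0.005346i)
  m=-6: (+0.191203-0.047885i) × (-0.040665+0.209266i) = +0.002245+0.041960i  (running Σ = +0.028698+0.047306i)
  m=-5: (-0.290467+0.258948i) × (-0.263679-0.118303i) = +0.107224-0.033916i  (running Σ = +0.135922+0.013390i)
  m=-4: (+0.153154-0.406883i) × (-0.144847+0.189924i) = +0.055093+0.088023i  (running Σ = +0.191015+0.101413i)
  m=-3: (+0.016513+0.133905i) × (-0.144339-0.175087i) = +0.021062-0.022219i  (running Σ = +0.212077+0.079195i)
  m=-2: (+0.171593+0.247936i) × (-0.221479+0.109627i) = -0.065185-0.036101i  (running Σ = +0.146892+0.043093i)
  m=-1: (-0.249992-0.131007i) × (-0.046068-0.196919i) = -0.014281+0.055263i  (running Σ = +0.132611+0.098357i)
  m=0: (-0.226043-0.000000i) × (-0.249146+0.000000i) = +0.056318+0.000000i  (running Σ = +0.188929+0.098357i)
  m=1: (+0.249992-0.131007i) × (+0.046068-0.196919i) = -0.014281-0.055263i  (running Σ = +0.174647+0.043093i)
  m=2: (+0.171593-0.247936i) × (-0.221479-0.109627i) = -0.065185+0.036101i  (running Σ = +0.109463+0.079195i)
  m=3: (-0.016513+0.133905i) × (+0.144339-0.175087i) = +0.021062+0.022219i  (running Σ = +0.130524+0.101413i)
  m=4: (+0.153154+0.406883i) × (-0.144847-0.189924i) = +0.055093-0.088023i  (running Σ = +0.185617+0.013390i)
  m=5: (+0.290467+0.258948i) × (+0.263679-0.118303i) = +0.107224+0.033916i  (running Σ = +0.292842+0.047306i)
  m=6: (+0.191203+0.047885i) × (-0.040665-0.209266i) = +0.002245-0.041960i  (running Σ = +0.295087+0.005346i)
  m=7: (+0.055139-0.013336i) × (+0.475385+0.018017i) = +0.026452-0.005346i  (running Σ = +0.321539-0.000000i)
Σ over m = +0.321539-0.000000i; ×(4π/15) → +0.269372-0.000000i. Real part: 0.269372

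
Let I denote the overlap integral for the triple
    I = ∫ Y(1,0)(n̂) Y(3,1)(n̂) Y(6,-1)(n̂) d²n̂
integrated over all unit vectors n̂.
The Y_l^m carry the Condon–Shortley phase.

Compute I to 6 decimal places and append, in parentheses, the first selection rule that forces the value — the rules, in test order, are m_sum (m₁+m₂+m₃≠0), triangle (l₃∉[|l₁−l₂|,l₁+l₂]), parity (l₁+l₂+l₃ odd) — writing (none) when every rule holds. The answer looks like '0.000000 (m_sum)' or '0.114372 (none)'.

triangle: need 2≤l₃≤4, have 6; I=0

0.000000 (triangle)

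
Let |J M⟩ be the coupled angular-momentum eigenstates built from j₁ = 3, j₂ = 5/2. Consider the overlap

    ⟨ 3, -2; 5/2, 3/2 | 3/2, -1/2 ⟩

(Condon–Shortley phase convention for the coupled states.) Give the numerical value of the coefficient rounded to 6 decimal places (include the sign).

−√(1/21) ≈ -0.218218

√[4·4!2!1!/8! · 1!5!4!1!1!2!] = √(192/7)
  +(−1)^3/∏(3,1,2,1,0,0)! = -1/12  (running -1/12)
  +(−1)^4/∏(4,0,1,0,1,1)! = 1/24  (running -1/24)
⟨..|..⟩ = √(192/7)·(-1/24) = -0.218218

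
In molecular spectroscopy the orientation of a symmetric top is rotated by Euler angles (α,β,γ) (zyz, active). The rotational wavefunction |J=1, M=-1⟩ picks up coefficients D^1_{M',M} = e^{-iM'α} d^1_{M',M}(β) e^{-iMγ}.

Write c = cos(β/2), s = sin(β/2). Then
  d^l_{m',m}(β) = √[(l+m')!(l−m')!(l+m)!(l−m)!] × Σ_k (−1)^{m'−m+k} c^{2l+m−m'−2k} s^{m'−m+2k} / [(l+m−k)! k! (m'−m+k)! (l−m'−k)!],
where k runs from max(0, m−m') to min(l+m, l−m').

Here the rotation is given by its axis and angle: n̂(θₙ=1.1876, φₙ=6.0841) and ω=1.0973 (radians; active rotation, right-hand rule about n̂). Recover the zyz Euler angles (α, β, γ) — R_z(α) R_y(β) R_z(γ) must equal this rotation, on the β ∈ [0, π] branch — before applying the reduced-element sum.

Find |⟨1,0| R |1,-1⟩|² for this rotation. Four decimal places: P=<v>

Axis–angle → zyz. n̂ = (sinθₙcosφₙ, sinθₙsinφₙ, cosθₙ) = (+0.909155, -0.183429, +0.373887), ω = 1.0973.
R = I cosω + sinω [n̂]ₓ + (1−cosω) n̂n̂ᵀ gives
  R = [+0.905650, -0.423472, +0.021669; +0.242031, +0.474304, -0.846437; +0.348165, +0.771821, +0.532047]
β = atan2(√(R₁₃²+R₂₃²), R₃₃) = 1.009780; α = atan2(R₂₃, R₁₃) mod 2π = 4.737983; γ = atan2(R₃₂, −R₃₁) mod 2π = 1.994561
First d^1_{0,-1}(β=1.0098), then the phase factors e^{-i(0)α} and e^{-i(-1)γ}:
With c≡cos(β/2)=0.875228 and s≡sin(β/2)=0.483711, N=[1·1·1·2]^{1/2}=1.414214
Admissible k: 0..0 (factorial args all ≥0)
  k=0: (−1)^1·1.4142/(1)·0.8752^1·0.4837^1 = -0.598718
d^1_{0,-1}(1.0098) = -0.598718
|D^1_{0,-1}|² = |d^1_{0,-1}(β)|² = (-0.598718)² = 0.358463 (the z-rotation phases have unit modulus)

P=0.3585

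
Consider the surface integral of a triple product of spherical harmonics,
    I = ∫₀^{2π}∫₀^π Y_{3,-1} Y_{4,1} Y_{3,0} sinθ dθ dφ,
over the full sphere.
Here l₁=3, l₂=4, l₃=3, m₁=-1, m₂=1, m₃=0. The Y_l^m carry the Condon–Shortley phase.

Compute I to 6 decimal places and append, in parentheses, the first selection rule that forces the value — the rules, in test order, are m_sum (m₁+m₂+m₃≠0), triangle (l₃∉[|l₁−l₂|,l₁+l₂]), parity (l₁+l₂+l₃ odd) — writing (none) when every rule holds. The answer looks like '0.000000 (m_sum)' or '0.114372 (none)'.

Rules hold: Σm=0, L=10 even, 1≤3≤7.
N = 7·9·7 = 441
Δ = 4!·2!·4!/11! = 1/34650
Racah Σ t=1..3: t=1:−1/72 t=2:+1/16 t=3:−1/72 = 5/144
⇒ 3j(3 4 3; 0 0 0)² = 2/77, sgn -1
Racah Σ t=2..4: t=2:+1/48 t=3:−1/24 t=4:+1/288 = -5/288
⇒ 3j(3 4 3; -1 1 0)² = 5/462, sgn +1
4πI² = N·(3j₀)²·(3jₘ)² = 15/121
I = -1·√(0.123967/4π) = -0.09932258
No selection rule forces the value: the integral is nonzero (none).

-0.099323 (none)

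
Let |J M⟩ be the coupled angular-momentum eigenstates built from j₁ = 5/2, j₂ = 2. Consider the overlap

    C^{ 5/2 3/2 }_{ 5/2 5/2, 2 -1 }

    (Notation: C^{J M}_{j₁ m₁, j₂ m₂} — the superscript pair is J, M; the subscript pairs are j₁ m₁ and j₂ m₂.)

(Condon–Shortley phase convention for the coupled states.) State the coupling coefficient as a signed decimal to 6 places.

+0.654654

triangle: 2!·3!·2!/8! = 24/40320
(j±m)!: 5!·0!·1!·3!·4!·1! = 17280
prefactor² = (2J+1)·Δ·N² = 432/7
  k=0: +1/(0!·2!·0!·1!·3!·1!) = 1/12
Σ = 1/12  ⇒  CG² = 432/7·(1/12)² = 3/7
CG = +√(3/7) = +0.654654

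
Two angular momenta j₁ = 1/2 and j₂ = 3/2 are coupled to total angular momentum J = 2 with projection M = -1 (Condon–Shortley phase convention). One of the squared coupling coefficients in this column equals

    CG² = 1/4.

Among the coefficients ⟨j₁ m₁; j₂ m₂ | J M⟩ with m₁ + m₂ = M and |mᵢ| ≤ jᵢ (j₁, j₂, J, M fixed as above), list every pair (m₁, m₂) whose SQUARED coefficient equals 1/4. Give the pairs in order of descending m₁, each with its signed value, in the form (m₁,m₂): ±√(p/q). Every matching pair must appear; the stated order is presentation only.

Admissible pairs with m₁+m₂ = M = -1: (-1/2,-1/2), (1/2,-3/2)
  (m₁,m₂)=(1/2,-3/2): CG² = 1/4, CG = +√(1/4)   ← matches the target
  (m₁,m₂)=(-1/2,-1/2): CG² = 3/4, CG = +√(3/4)
Pairs with CG² = 1/4: (1/2,-3/2): +√(1/4)

(1/2,-3/2): +√(1/4)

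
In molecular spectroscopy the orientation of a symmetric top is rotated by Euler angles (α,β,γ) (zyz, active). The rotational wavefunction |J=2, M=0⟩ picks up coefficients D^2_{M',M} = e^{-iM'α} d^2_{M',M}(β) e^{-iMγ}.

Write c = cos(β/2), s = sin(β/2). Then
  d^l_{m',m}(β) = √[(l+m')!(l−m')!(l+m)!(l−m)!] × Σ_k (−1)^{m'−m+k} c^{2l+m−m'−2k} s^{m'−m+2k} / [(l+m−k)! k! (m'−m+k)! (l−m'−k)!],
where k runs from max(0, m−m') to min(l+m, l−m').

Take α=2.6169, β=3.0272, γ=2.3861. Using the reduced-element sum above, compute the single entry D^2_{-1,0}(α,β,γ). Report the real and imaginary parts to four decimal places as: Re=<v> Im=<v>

Re=0.1202 Im=-0.0696

D^2_{-1,0}(2.6169,3.0272,2.3861) = e^{-i·-1·2.6169}·d^2_{-1,0}(3.0272)·e^{-i·0·2.3861}. Compute d first:
c=cos(3.027200/2)=0.057165, s=sin(3.027200/2)=0.998365; N=√[1·6·2·2]=4.898979
Admissible k: 1..2 (factorial args all ≥0)
  k=1: (−1)^0·4.8990/(2)·0.0572^3·0.9984^1 = +0.000457
  k=2: (−1)^1·4.8990/(2)·0.0572^1·0.9984^3 = -0.139340
d^2_{-1,0}(3.0272) = +0.000457 -0.139340 = -0.138883
D = (-0.865478+0.500947i)·(-0.138883)·(+1.000000+0.000000i) = +0.120200-0.069573i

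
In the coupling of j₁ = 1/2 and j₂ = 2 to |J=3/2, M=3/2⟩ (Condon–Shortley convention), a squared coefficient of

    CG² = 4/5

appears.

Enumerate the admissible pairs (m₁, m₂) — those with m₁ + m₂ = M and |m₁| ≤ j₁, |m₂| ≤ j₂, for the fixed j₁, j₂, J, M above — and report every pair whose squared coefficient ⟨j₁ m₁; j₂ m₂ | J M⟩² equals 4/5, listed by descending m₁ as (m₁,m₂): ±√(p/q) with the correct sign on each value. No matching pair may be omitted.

(-1/2,2): −√(4/5)

Admissible pairs with m₁+m₂ = M = 3/2: (-1/2,2), (1/2,1)
  (m₁,m₂)=(1/2,1): CG² = 1/5, CG = +√(1/5)
  (m₁,m₂)=(-1/2,2): CG² = 4/5, CG = −√(4/5)   ← matches the target
Pairs with CG² = 4/5: (-1/2,2): −√(4/5)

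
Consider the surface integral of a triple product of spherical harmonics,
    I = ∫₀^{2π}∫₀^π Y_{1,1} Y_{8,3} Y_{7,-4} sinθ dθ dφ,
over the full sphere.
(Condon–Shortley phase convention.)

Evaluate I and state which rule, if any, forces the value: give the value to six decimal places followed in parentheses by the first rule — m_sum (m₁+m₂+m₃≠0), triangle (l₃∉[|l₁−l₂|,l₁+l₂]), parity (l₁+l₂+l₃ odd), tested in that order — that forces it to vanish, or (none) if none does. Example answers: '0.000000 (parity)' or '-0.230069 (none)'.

Rules hold: Σm=0, L=16 even, 7≤7≤9.
N = 3·17·15 = 765
Δ = 2!·0!·14!/17! = 1/2040
Racah Σ t=1..1: t=1:−1/25401600 = -1/25401600
⇒ 3j(1 8 7; 0 0 0)² = 8/255, sgn +1
Racah Σ t=0..0: t=0:+1/479001600 = 1/479001600
⇒ 3j(1 8 7; 1 3 -4)² = 1/204, sgn -1
4πI² = N·(3j₀)²·(3jₘ)² = 2/17
I = -1·√(0.117647/4π) = -0.09675772
No selection rule forces the value: the integral is nonzero (none).

-0.096758 (none)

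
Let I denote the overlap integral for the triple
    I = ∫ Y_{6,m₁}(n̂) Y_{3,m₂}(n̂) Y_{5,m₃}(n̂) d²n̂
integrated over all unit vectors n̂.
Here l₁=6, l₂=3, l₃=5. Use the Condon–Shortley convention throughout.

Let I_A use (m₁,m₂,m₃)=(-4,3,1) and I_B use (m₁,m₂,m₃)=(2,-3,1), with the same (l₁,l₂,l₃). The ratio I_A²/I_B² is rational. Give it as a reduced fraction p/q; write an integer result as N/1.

Shared (l₁,l₂,l₃)=(6,3,5): N and (l;000)² cancel in I_A²/I_B².
A: Δ = 4!·8!·2!/15! = 1/675675; Racah Σ t=4..4: t=4:+1/69120 = 1/69120; ⇒ 3j(6 3 5; -4 3 1)² = 4/143, sgn +1
B: Δ = 4!·8!·2!/15! = 1/675675; Racah Σ t=0..0: t=0:+1/27648 = 1/27648; ⇒ 3j(6 3 5; 2 -3 1)² = 10/429, sgn +1
I_A²/I_B² = (4/143)/(10/429) = 6/5

6/5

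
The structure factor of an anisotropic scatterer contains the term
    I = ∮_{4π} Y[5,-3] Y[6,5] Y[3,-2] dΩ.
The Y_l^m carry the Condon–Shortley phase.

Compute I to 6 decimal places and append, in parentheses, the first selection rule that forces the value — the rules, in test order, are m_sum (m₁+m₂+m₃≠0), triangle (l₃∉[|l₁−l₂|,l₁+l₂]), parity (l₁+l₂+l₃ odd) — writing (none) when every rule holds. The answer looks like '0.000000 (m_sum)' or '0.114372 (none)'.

Rules hold: Σm=0, L=14 even, 1≤3≤11.
N = 11·13·7 = 1001
Δ = 8!·2!·4!/15! = 1/675675
Racah Σ t=3..5: t=3:−1/8640 t=4:+1/2304 t=5:−1/8640 = 7/34560
⇒ 3j(5 6 3; 0 0 0)² = 7/429, sgn -1
Racah Σ t=7..8: t=7:−1/120960 t=8:+1/483840 = -1/161280
⇒ 3j(5 6 3; -3 5 -2)² = 2/91, sgn +1
4πI² = N·(3j₀)²·(3jₘ)² = 14/39
I = -1·√(0.358974/4π) = -0.16901560
No selection rule forces the value: the integral is nonzero (none).

-0.169016 (none)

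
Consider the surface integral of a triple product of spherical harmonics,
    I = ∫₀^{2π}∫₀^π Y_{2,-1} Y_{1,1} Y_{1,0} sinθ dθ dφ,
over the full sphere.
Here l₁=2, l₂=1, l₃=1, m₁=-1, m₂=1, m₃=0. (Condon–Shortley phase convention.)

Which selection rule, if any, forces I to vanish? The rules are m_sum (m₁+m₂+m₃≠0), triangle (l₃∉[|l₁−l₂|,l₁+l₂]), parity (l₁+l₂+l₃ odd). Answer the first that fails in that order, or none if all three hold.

azimuthal sum: -1 + 1 + 0 = 0  ✓
1 ≤ 1 ≤ 3 (triangle on l)  ✓
L = 2 + 1 + 1 = 4 (even)  ✓

none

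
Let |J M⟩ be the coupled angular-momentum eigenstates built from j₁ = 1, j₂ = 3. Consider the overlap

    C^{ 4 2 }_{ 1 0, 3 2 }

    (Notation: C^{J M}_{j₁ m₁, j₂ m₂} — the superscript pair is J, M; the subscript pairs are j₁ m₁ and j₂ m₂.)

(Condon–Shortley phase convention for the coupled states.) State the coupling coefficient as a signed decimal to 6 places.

+√(3/7) = +0.654654

triangle: 0!*2!*6!/9! = 1440/362880
(j±m)!: 1!*1!*5!*1!*6!*2! = 172800
prefactor² = (2J+1)*Δ*N² = 43200/7
  k=0: +1/(0!*0!*1!*5!*1!*1!) = 1/120
Σ = 1/120  ⇒  CG² = 43200/7*(1/120)² = 3/7
CG = +√(3/7) = +0.654654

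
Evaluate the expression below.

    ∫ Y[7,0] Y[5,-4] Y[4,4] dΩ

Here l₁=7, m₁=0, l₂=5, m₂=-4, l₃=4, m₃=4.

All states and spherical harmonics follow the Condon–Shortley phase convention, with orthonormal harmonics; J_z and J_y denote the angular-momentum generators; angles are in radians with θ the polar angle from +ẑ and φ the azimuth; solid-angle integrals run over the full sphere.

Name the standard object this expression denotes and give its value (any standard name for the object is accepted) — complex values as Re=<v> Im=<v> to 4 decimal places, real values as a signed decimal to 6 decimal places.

This is a Gaunt coefficient — the integral of a triple product of spherical harmonics over the sphere.
Rules hold: Σm=0, L=16 even, 2≤4≤12.
N = 15·11·9 = 1485
Δ = 8!·6!·2!/17! = 1/6126120
Racah Σ t=3..5: t=3:−1/69120 t=4:+1/20736 t=5:−1/69120 = 1/51840
⇒ 3j(7 5 4; 0 0 0)² = 280/21879, sgn +1
Racah Σ t=1..1: t=1:−1/7257600 = -1/7257600
⇒ 3j(7 5 4; 0 -4 4)² = 14/12155, sgn -1
4πI² = N·(3j₀)²·(3jₘ)² = 11760/537251
I = -1·√(0.0218892/4π) = -0.04173593

Gaunt coefficient, -0.041736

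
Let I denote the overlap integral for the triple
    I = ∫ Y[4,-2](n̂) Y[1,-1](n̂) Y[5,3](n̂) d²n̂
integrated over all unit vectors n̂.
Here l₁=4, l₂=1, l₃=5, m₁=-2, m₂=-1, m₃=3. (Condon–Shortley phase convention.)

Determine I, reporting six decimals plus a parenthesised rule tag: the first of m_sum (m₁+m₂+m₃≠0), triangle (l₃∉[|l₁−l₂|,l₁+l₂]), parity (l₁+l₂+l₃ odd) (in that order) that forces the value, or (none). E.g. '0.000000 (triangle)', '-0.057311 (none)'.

-0.259847 (none)

Checks pass: Σm=0; 10 even; l₃=5∈[3,5].
(2·4+1)(2·1+1)(2·5+1) = 297
Δ: 0! 8! 2! / 11! → 1/495
sum: t=0:+1/576 = 1/576
3j²(4 1 5; 0 0 0) = Δ·Π!·Σ² = 5/99  (sign -1)
sum: t=0:+1/2880 = 1/2880
3j²(4 1 5; -2 -1 3) = Δ·Π!·Σ² = 28/495  (sign +1)
combine: 4πI² = 297·5/99·28/495 = 28/33
take √, sign -1: I = -0.25984664
No selection rule forces the value: the integral is nonzero (none).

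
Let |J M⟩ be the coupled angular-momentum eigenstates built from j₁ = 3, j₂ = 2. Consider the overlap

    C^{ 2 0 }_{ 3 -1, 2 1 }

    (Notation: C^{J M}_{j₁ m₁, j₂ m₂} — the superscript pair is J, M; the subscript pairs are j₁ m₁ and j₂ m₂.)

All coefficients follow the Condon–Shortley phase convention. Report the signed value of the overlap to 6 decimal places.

√[5·3!3!1!/8! · 2!4!3!1!2!2!] = √(36/7)
  +(−1)^2/∏(2,1,2,1,1,0)! = 1/4  (running 1/4)
  +(−1)^3/∏(3,0,1,0,2,1)! = -1/12  (running 1/6)
⟨..|..⟩ = √(36/7)·(1/6) = +0.377964

+0.377964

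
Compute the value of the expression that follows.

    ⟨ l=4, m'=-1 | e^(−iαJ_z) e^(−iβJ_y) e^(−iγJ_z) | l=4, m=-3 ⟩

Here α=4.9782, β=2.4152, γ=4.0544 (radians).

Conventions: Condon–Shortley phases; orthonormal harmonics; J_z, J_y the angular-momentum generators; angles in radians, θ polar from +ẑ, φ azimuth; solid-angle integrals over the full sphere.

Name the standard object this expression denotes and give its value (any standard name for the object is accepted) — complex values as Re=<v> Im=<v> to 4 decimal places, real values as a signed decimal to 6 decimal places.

Wigner D-matrix element, Re=0.0201 Im=0.1456

This is a Wigner D-matrix element — the rotation-matrix element ⟨l m'| R(α,β,γ) |l m⟩ in the angular-momentum basis.
D^4_{-1,-3}(4.9782,2.4152,4.0544) = e^{-i·-1·4.9782}·d^4_{-1,-3}(2.4152)·e^{-i·-3·4.0544}. Compute d first:
With c≡cos(β/2)=0.355264 and s≡sin(β/2)=0.934766, N=[6·120·1·5040]^{1/2}=1904.940944
k∈{0,1} keeps every argument non-negative
  k=0: (−1)^2·1904.9409/(240)·0.3553^6·0.9348^2 = +0.013944
  k=1: (−1)^3·1904.9409/(144)·0.3553^4·0.9348^4 = -0.160892
d^4_{-1,-3}(2.4152) = +0.013944 -0.160892 = -0.146948
D = (+0.262692-0.964880i)·(-0.146948)·(+0.919822-0.392337i) = +0.020121+0.145564i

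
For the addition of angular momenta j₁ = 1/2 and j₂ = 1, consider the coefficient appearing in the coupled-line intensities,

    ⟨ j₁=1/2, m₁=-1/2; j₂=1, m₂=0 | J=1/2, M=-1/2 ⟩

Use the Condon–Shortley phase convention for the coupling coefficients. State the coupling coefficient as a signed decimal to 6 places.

−√(1/3) = -0.577350

triangle: 1!·0!·1!/3! = 1/6
(j±m)!: 0!·1!·1!·1!·0!·1! = 1
prefactor² = (2J+1)·Δ·N² = 1/3
  k=1: −1/(1!·0!·0!·0!·0!·1!) = -1
Σ = -1  ⇒  CG² = 1/3·(-1)² = 1/3
CG = −√(1/3) = -0.577350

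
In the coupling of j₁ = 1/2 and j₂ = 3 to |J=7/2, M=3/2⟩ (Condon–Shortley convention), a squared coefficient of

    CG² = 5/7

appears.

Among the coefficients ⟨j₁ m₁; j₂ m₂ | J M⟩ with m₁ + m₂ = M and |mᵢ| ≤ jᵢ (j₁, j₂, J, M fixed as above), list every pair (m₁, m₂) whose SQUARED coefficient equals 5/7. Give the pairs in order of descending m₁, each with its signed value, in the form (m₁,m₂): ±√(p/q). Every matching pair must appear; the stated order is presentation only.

Admissible pairs with m₁+m₂ = M = 3/2: (-1/2,2), (1/2,1)
  (m₁,m₂)=(1/2,1): CG² = 5/7, CG = +√(5/7)   ← matches the target
  (m₁,m₂)=(-1/2,2): CG² = 2/7, CG = +√(2/7)
Pairs with CG² = 5/7: (1/2,1): +√(5/7)

(1/2,1): +√(5/7)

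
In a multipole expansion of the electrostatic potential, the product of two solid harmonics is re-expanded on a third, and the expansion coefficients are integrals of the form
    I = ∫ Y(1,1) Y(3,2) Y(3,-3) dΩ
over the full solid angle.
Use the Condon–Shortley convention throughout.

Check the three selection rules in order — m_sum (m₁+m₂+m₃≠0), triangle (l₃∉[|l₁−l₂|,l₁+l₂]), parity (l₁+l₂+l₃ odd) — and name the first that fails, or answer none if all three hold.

Σmᵢ = 0  ✓
l₃∈[|l₁−l₂|,l₁+l₂]=[2,4], have l₃=3  ✓
Σlᵢ = 7 ⇒ odd  ✗

parity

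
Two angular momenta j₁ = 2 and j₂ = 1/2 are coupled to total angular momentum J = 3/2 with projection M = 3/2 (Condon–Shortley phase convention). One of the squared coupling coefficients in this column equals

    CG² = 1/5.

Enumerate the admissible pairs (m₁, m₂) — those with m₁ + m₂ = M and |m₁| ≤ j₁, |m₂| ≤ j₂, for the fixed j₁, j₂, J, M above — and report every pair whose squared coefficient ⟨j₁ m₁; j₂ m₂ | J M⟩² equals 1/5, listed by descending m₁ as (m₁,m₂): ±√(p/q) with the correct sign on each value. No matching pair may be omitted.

(1,1/2): −√(1/5)

Admissible pairs with m₁+m₂ = M = 3/2: (1,1/2), (2,-1/2)
  (m₁,m₂)=(2,-1/2): CG² = 4/5, CG = +√(4/5)
  (m₁,m₂)=(1,1/2): CG² = 1/5, CG = −√(1/5)   ← matches the target
Pairs with CG² = 1/5: (1,1/2): −√(1/5)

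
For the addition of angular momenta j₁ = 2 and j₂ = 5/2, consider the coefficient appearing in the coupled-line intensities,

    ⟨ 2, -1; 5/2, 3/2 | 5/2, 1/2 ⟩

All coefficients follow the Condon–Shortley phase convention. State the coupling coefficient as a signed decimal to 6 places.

+0.414039  (= +√(6/35))

triangle: 2!×2!×3!/8! = 24/40320
(j±m)!: 1!×3!×4!×1!×3!×2! = 1728
prefactor² = (2J+1)×Δ×N² = 216/35
  k=1: −1/(1!×1!×2!×3!×0!×0!) = -1/12
  k=2: +1/(2!×0!×1!×2!×1!×1!) = 1/4
Σ = 1/6  ⇒  CG² = 216/35×(1/6)² = 6/35
CG = +√(6/35) = +0.414039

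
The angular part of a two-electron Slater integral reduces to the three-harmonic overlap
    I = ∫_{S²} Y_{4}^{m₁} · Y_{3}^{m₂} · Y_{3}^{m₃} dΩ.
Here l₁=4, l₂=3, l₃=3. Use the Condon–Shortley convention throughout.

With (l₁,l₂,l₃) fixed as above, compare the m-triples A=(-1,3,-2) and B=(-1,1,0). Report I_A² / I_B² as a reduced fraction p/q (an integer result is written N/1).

2/1

l's match ⇒ only the (l;m) 3-j factors differ between A and B.
A: triangle coeff Δ(4,3,3) = 1/34650; Σ_t [4,4]: t=4:+1/288 = 1/288; (3j)²=5/231 [(4 3 3; -1 3 -2)], sign=-1
B: triangle coeff Δ(4,3,3) = 1/34650; Σ_t [2,4]: t=2:+1/48 t=3:−1/24 t=4:+1/288 = -5/288; (3j)²=5/462 [(4 3 3; -1 1 0)], sign=+1
I_A²/I_B² = (5/231)/(5/462) = 2/1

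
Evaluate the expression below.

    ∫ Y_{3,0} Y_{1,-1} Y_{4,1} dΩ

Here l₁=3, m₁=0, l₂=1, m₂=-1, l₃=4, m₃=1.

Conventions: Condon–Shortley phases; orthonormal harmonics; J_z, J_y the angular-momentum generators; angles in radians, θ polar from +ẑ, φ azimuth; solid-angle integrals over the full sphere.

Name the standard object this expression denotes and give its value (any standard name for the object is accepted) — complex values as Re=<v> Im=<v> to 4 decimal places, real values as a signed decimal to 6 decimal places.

This is a Gaunt coefficient — the integral of a triple product of spherical harmonics over the sphere.
Rules hold: Σm=0, L=8 even, 2≤4≤4.
N = 7·3·9 = 189
Δ = 0!·6!·2!/9! = 1/252
Racah Σ t=0..0: t=0:+1/36 = 1/36
⇒ 3j(3 1 4; 0 0 0)² = 4/63, sgn +1
Racah Σ t=0..0: t=0:+1/72 = 1/72
⇒ 3j(3 1 4; 0 -1 1)² = 5/126, sgn -1
4πI² = N·(3j₀)²·(3jₘ)² = 10/21
I = -1·√(0.47619/4π) = -0.19466390

Gaunt coefficient, -0.194664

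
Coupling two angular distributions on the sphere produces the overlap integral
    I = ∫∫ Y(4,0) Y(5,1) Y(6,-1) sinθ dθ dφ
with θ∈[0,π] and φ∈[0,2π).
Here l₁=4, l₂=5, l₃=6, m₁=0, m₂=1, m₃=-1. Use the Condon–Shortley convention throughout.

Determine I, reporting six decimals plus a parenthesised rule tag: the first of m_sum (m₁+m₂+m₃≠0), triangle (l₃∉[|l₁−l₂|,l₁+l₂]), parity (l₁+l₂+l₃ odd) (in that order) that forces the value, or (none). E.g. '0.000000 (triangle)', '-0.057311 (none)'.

0.000000 (parity)

l₁+l₂+l₃=15 is odd: 3j(l;000)=0 ⇒ I=0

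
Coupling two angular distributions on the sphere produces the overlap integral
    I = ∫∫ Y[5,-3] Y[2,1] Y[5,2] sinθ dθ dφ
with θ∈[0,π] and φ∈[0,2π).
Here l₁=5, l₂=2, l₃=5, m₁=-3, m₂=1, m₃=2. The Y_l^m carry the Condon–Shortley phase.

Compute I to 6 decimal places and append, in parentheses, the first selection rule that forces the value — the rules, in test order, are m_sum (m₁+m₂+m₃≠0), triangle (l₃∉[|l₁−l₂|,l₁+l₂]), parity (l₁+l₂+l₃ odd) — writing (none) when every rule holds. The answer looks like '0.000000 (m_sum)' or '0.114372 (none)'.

Checks pass: Σm=0; 12 even; l₃=5∈[3,7].
(2·5+1)(2·2+1)(2·5+1) = 605
Δ: 2! 8! 2! / 13! → 1/38610
sum: t=0:+1/2880 t=1:−1/576 t=2:+1/2880 = -1/960
3j²(5 2 5; 0 0 0) = Δ·Π!·Σ² = 10/429  (sign +1)
sum: t=1:−1/10080 t=2:+1/2880 = 1/4032
3j²(5 2 5; -3 1 2) = Δ·Π!·Σ² = 10/429  (sign -1)
combine: 4πI² = 605·10/429·10/429 = 500/1521
take √, sign -1: I = -0.16173926
No selection rule forces the value: the integral is nonzero (none).

-0.161739 (none)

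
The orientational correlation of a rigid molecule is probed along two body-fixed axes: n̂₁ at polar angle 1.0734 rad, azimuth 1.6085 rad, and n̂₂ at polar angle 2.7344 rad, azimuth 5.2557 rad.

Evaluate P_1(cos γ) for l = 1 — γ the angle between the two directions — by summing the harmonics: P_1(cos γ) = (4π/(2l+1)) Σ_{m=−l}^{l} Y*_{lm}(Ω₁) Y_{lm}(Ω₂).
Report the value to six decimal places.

-0.742624

Term-by-term m-sum for l=1 (normalisation 4π/3 = 4.188790):
  term(m=-1) = -0.036347+0.020122i   from Y*(Ω₁)=-0.011445+0.303414i, Y(Ω₂)=+0.070736+0.117124i
  term(m=+0) = -0.104595+0.000000i   from Y*(Ω₁)=+0.233131-0.000000i, Y(Ω₂)=-0.448653+0.000000i
  term(m=+1) = -0.036347-0.020122i   from Y*(Ω₁)=+0.011445+0.303414i, Y(Ω₂)=-0.070736+0.117124i
Total Σ_m = -0.177288+0.000000i. Multiply by 4.188790: -0.742624+0.000000i. P_1(cos γ) = -0.742624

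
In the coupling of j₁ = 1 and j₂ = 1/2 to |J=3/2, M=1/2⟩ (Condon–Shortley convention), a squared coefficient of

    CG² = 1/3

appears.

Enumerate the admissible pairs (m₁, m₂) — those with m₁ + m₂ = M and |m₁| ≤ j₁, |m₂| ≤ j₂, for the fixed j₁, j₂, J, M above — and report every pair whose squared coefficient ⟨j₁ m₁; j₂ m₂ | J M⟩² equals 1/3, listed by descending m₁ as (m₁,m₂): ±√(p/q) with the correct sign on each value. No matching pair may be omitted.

Admissible pairs with m₁+m₂ = M = 1/2: (0,1/2), (1,-1/2)
  (m₁,m₂)=(1,-1/2): CG² = 1/3, CG = +√(1/3)   ← matches the target
  (m₁,m₂)=(0,1/2): CG² = 2/3, CG = +√(2/3)
Pairs with CG² = 1/3: (1,-1/2): +√(1/3)

(1,-1/2): +√(1/3)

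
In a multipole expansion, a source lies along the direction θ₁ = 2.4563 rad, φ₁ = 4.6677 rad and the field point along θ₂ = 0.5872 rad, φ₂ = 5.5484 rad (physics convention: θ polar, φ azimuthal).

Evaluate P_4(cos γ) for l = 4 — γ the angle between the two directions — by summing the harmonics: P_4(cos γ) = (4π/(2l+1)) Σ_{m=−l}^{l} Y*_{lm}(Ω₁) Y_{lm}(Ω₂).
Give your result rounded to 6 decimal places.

Summing Y*_{l m}(θ₁,φ₁)·Y_{l m}(θ₂,φ₂) over m ∈ [−4, 4]; prefactor 4π/(2·4+1) = 1.396263:
  [-4]  conj(Y_{4,-4})(Ω₁) = +0.069873-0.012625i ; Y_{4,-4}(Ω₂) = -0.040844+0.008384i ; Δ = -0.002748+0.001101i
  [-3]  conj(Y_{4,-3})(Ω₁) = -0.032839-0.243474i ; Y_{4,-3}(Ω₂) = -0.104909+0.142814i ; Δ = +0.038217+0.020853i
  [-2]  conj(Y_{4,-2})(Ω₁) = -0.426555+0.038226i ; Y_{4,-2}(Ω₂) = +0.039963+0.393441i ; Δ = -0.032086-0.166296i
  [-1]  conj(Y_{4,-1})(Ω₁) = +0.012387+0.276994i ; Y_{4,-1}(Ω₂) = +0.299732+0.270829i ; Δ = -0.071305+0.086379i
  [+0]  conj(Y_{4,0})(Ω₁) = -0.254597-0.000000i ; Y_{4,0}(Ω₂) = -0.103711+0.000000i ; Δ = +0.026405+0.000000i
  [+1]  conj(Y_{4,1})(Ω₁) = -0.012387+0.276994i ; Y_{4,1}(Ω₂) = -0.299732+0.270829i ; Δ = -0.071305-0.086379i
  [+2]  conj(Y_{4,2})(Ω₁) = -0.426555-0.038226i ; Y_{4,2}(Ω₂) = +0.039963-0.393441i ; Δ = -0.032086+0.166296i
  [+3]  conj(Y_{4,3})(Ω₁) = +0.032839-0.243474i ; Y_{4,3}(Ω₂) = +0.104909+0.142814i ; Δ = +0.038217-0.020853i
  [+4]  conj(Y_{4,4})(Ω₁) = +0.069873+0.012625i ; Y_{4,4}(Ω₂) = -0.040844-0.008384i ; Δ = -0.002748-0.001101i
Accumulated sum -0.109441+0.000000i; after 4π/(2l+1) scaling, -0.152809+0.000000i ⇒ P_4 = -0.152809

-0.152809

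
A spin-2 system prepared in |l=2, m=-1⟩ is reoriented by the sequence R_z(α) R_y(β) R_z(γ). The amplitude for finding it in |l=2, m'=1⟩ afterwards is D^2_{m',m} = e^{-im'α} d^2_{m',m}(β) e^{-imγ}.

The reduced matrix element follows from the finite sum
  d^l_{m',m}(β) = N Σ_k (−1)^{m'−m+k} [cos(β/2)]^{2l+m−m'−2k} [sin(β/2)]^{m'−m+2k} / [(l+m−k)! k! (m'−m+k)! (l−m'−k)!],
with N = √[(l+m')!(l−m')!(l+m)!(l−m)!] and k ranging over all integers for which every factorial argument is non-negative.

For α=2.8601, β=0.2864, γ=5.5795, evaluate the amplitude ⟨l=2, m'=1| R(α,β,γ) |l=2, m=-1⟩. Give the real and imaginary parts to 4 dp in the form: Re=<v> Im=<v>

First d^2_{1,-1}(β=0.2864), then the phase factors e^{-i(1)α} and e^{-i(-1)γ}:
Half-angle: c=0.989764, s=0.142711. N=√(6·1·1·6)=6.000000
k∈{0,1} keeps every argument non-negative
  k=0: (−1)^2·6.0000/(2)·0.9898^2·0.1427^2 = +0.059855
  k=1: (−1)^3·6.0000/(6)·0.9898^0·0.1427^4 = -0.000415
d^2_{1,-1}(0.2864) = +0.059855 -0.000415 = +0.059440
Attach z-rotation phases: D = e^{-i(1)(2.8601)}·(+0.059440)·e^{-i(-1)(5.5795)} = -0.054221+0.024356i

Re=-0.0542 Im=0.0244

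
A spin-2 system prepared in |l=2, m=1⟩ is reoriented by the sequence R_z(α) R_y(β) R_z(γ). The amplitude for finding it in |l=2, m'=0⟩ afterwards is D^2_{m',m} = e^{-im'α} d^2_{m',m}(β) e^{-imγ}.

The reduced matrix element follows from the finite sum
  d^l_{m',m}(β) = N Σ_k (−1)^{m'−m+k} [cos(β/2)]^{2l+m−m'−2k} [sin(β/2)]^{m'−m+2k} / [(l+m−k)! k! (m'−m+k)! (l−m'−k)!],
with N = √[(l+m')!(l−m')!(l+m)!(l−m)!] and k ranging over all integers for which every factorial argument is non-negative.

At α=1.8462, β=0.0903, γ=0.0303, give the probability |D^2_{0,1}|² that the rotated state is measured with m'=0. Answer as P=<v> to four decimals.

Split into d^2_{0,1}(β=0.0903) × two z-phases.
c=cos(0.090300/2)=0.998981, s=sin(0.090300/2)=0.045135; N=√[2·2·6·1]=4.898979
Admissible k: 1..2 (factorial args all ≥0)
  k=1: (−1)^0·4.8990/(2)·0.9990^3·0.0451^1 = +0.110219
  k=2: (−1)^1·4.8990/(2)·0.9990^1·0.0451^3 = -0.000225
d^2_{0,1}(0.0903) = +0.110219 -0.000225 = +0.109994
|D^2_{0,1}|² = |d^2_{0,1}(β)|² = (+0.109994)² = 0.012099 (the z-rotation phases have unit modulus)

P=0.0121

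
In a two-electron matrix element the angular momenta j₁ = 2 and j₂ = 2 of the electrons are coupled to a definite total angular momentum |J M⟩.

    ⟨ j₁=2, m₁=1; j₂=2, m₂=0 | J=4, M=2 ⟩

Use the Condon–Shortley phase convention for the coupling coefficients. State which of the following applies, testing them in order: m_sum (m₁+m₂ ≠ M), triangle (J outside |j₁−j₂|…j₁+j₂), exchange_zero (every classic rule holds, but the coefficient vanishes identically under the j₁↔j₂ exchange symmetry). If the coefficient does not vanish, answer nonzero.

m-sum: m₁+m₂ = 1+0 = 1, M = 2  ✗ ⇒ coefficient is 0

m_sum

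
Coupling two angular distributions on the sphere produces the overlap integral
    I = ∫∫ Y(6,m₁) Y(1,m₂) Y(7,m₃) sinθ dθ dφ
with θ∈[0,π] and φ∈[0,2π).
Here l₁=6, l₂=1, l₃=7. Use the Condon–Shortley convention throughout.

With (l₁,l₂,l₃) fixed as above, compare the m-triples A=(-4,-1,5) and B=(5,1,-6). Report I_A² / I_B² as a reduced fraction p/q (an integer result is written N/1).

Shared (l₁,l₂,l₃)=(6,1,7): N and (l;000)² cancel in I_A²/I_B².
A: Δ = 0!·12!·2!/15! = 1/1365; Racah Σ t=0..0: t=0:+1/14515200 = 1/14515200; ⇒ 3j(6 1 7; -4 -1 5)² = 22/455, sgn +1
B: Δ = 0!·12!·2!/15! = 1/1365; Racah Σ t=0..0: t=0:+1/79833600 = 1/79833600; ⇒ 3j(6 1 7; 5 1 -6)² = 2/35, sgn -1
I_A²/I_B² = (22/455)/(2/35) = 11/13

11/13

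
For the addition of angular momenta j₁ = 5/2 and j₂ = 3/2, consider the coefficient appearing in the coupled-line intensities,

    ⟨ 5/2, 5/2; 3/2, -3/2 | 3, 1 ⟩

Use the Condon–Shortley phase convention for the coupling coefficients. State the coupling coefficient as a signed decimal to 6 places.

+√(1/8) = +0.353553

j₁+j₂−J=1  J+j₁−j₂=4  J−j₁+j₂=2  j₁+j₂+J+1=8
(j₁±m₁, j₂±m₂, J±M) = (5,0,0,3,4,2)
P² = 288
sum k=0..0:
  [0] +1/48 = 1/48
S = 1/48
C² = P²·S² = 1/8 ; C = +0.353553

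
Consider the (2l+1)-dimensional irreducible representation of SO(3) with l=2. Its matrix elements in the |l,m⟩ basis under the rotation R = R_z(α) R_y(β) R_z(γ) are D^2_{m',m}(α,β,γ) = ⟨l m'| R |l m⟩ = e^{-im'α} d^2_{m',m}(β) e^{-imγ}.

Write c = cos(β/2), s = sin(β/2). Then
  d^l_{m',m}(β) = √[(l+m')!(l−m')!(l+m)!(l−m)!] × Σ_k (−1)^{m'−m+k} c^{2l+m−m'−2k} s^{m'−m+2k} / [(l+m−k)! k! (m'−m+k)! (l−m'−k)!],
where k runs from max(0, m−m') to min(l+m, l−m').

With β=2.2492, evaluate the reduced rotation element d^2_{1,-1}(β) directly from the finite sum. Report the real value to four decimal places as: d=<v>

d^2_{1,-1}(β=2.2492) via the finite sum:
With c≡cos(β/2)=0.431537 and s≡sin(β/2)=0.902095, N=[6·1·1·6]^{1/2}=6.000000
The bounds max(0,m−m')=0 and min(l+m,l−m')=1 give 2 terms
  k=0: (−1)^2·6.0000/(2)·0.4315^2·0.9021^2 = +0.454635
  k=1: (−1)^3·6.0000/(6)·0.4315^0·0.9021^4 = -0.662231
d^2_{1,-1}(2.2492) = +0.454635 -0.662231 = -0.207596

d=-0.2076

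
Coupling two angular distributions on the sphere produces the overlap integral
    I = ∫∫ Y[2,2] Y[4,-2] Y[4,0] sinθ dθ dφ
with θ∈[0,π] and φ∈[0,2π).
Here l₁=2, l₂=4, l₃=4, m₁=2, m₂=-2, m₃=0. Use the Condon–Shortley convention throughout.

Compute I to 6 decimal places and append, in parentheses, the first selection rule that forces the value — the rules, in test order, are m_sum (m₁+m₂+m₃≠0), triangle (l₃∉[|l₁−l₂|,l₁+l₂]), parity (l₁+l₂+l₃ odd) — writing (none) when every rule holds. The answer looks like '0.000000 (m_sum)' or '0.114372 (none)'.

-0.190365 (none)

Checks pass: Σm=0; 10 even; l₃=4∈[2,6].
(2·2+1)(2·4+1)(2·4+1) = 405
Δ: 2! 2! 6! / 11! → 1/13860
sum: t=0:+1/192 t=1:−1/36 t=2:+1/192 = -5/288
3j²(2 4 4; 0 0 0) = Δ·Π!·Σ² = 20/693  (sign -1)
sum: t=0:+1/192 = 1/192
3j²(2 4 4; 2 -2 0) = Δ·Π!·Σ² = 3/77  (sign +1)
combine: 4πI² = 405·20/693·3/77 = 2700/5929
take √, sign -1: I = -0.19036462
No selection rule forces the value: the integral is nonzero (none).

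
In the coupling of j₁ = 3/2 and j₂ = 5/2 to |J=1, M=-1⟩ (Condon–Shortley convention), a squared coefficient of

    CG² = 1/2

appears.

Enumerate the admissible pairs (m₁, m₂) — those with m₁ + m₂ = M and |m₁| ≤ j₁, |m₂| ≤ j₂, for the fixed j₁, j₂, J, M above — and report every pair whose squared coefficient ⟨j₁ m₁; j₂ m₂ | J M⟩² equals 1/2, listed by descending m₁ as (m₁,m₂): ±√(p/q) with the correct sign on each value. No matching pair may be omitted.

Admissible pairs with m₁+m₂ = M = -1: (-3/2,1/2), (-1/2,-1/2), (1/2,-3/2), (3/2,-5/2)
  (m₁,m₂)=(3/2,-5/2): CG² = 1/2, CG = +√(1/2)   ← matches the target
  (m₁,m₂)=(1/2,-3/2): CG² = 3/10, CG = −√(3/10)
  (m₁,m₂)=(-1/2,-1/2): CG² = 3/20, CG = +√(3/20)
  (m₁,m₂)=(-3/2,1/2): CG² = 1/20, CG = −√(1/20)
Pairs with CG² = 1/2: (3/2,-5/2): +√(1/2)

(3/2,-5/2): +√(1/2)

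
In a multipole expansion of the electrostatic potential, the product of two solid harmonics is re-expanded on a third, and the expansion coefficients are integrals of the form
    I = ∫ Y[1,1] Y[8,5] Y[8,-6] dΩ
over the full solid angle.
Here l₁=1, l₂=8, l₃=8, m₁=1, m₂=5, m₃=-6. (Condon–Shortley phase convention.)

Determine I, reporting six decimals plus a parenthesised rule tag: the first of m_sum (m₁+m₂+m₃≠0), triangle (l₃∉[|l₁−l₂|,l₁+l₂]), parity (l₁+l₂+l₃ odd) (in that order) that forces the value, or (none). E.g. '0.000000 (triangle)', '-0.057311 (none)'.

L=17 odd ⇒ parity kills the (l;000) factor ⇒ I = 0

0.000000 (parity)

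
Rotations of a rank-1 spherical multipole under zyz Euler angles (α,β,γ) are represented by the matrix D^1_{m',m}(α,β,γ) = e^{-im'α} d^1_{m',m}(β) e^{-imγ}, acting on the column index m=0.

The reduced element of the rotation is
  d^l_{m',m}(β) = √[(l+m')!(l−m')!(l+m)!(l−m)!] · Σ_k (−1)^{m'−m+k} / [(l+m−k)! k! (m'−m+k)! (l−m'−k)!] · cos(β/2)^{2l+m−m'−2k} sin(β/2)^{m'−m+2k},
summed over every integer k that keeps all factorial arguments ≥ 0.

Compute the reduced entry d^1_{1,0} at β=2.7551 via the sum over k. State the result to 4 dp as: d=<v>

d=-0.2665

d^1_{1,0}(β=2.7551) via the finite sum:
With c≡cos(β/2)=0.192046 and s≡sin(β/2)=0.981386, N=[2·1·1·1]^{1/2}=1.414214
Admissible k: 0..0 (factorial args all ≥0)
  k=0: (−1)^1·1.4142/(1)·0.1920^1·0.9814^1 = -0.266538
d^1_{1,0}(2.7551) = -0.266538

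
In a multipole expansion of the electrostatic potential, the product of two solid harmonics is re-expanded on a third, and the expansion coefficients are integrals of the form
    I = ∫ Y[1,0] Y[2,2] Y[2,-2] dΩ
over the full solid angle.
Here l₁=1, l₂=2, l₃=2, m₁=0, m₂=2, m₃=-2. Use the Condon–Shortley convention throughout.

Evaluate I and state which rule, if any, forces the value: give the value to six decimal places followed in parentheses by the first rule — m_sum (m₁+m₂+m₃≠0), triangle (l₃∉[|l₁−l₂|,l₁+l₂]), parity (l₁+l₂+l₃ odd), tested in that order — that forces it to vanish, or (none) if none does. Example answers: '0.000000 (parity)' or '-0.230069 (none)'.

0.000000 (parity)

l₁+l₂+l₃=5 is odd: 3j(l;000)=0 ⇒ I=0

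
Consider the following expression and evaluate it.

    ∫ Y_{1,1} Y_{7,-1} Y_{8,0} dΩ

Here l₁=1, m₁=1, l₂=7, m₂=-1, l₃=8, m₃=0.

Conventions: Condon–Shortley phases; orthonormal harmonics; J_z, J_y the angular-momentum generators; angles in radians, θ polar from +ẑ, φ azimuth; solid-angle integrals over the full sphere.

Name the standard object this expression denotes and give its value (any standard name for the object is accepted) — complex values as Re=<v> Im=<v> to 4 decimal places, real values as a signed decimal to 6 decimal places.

Gaunt coefficient, +0.161907

This is a Gaunt coefficient — the integral of a triple product of spherical harmonics over the sphere.
Rules hold: Σm=0, L=16 even, 6≤8≤8.
N = 3·15·17 = 765
Δ = 0!·2!·14!/17! = 1/2040
Racah Σ t=0..0: t=0:+1/25401600 = 1/25401600
⇒ 3j(1 7 8; 0 0 0)² = 8/255, sgn +1
Racah Σ t=0..0: t=0:+1/58060800 = 1/58060800
⇒ 3j(1 7 8; 1 -1 0)² = 7/510, sgn +1
4πI² = N·(3j₀)²·(3jₘ)² = 28/85
I = +1·√(0.329412/4π) = 0.16190663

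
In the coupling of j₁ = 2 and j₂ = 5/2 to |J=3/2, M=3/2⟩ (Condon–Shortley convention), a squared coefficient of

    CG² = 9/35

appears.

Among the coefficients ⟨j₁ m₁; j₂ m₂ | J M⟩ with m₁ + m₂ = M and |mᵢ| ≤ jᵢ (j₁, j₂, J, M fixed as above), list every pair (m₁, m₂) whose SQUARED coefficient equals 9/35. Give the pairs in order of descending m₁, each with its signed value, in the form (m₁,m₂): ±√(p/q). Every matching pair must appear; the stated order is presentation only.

(1,1/2): −√(9/35)

Admissible pairs with m₁+m₂ = M = 3/2: (-1,5/2), (0,3/2), (1,1/2), (2,-1/2)
  (m₁,m₂)=(2,-1/2): CG² = 4/35, CG = +√(4/35)
  (m₁,m₂)=(1,1/2): CG² = 9/35, CG = −√(9/35)   ← matches the target
  (m₁,m₂)=(0,3/2): CG² = 12/35, CG = +√(12/35)
  (m₁,m₂)=(-1,5/2): CG² = 2/7, CG = −√(2/7)
Pairs with CG² = 9/35: (1,1/2): −√(9/35)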